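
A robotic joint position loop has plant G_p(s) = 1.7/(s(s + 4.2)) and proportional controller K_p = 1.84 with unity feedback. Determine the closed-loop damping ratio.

The closed-loop denominator is s(s+4.2) + 1.84·1.7 = s² + 4.2s + 3.128.
Matching s² + 2ζω_n s + ω_n²: ω_n = √3.128 = 1.769 rad/s and 2ζω_n = 4.2, so ζ = 4.2/(2·1.769) = 1.19.

ζ = 1.19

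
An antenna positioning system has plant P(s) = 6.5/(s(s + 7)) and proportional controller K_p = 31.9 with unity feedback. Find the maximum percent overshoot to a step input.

45.5%

Closed-loop characteristic equation: s² + 7s + 207.3 = 0, so ω_n = 14.4 rad/s and ζ = 7/(2·14.4) = 0.2431.
%OS = 100·exp(−πζ/√(1−ζ²)) = 100·exp(−π·0.2431/√0.9409) = 45.5%.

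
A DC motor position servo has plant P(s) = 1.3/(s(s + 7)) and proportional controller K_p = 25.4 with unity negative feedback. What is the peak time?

T_p = 0.689 s

The closed-loop denominator s² + 7s + 33.02 gives ω_n = √33.02 = 5.746 and ζ = 7/(2ω_n) = 0.6091.
Damped frequency ω_d = ω_n√(1−ζ²) = 4.557 rad/s, so peak time T_p = π/ω_d = 0.689 s.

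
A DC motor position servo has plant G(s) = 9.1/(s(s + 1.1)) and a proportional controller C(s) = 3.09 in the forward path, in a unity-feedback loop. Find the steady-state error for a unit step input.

0

The open loop C(s)G(s) has a pole at the origin (type 1), so the static position error constant is infinite and e_ss = 1/(1+∞) = 0.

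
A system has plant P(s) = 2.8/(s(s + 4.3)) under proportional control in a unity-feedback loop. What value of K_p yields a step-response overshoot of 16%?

From %OS = 100·exp(−πζ/√(1−ζ²)) = 16%, ζ = −ln(0.16)/√(π²+ln²(0.16)) = 0.5039.
Characteristic equation s² + 4.3s + 2.8K_p = 0 gives ζ = 4.3/(2√(2.8K_p)).
Setting ζ = 0.5039: √(2.8K_p) = 4.3/(2·0.5039) = 4.267, so K_p = 18.21/2.8 = 6.5.

K_p = 6.5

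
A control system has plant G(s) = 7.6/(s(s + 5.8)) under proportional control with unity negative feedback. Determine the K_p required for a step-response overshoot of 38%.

From %OS = 100·exp(−πζ/√(1−ζ²)) = 38%, ζ = −ln(0.38)/√(π²+ln²(0.38)) = 0.2943.
Characteristic equation s² + 5.8s + 7.6K_p = 0 gives ζ = 5.8/(2√(7.6K_p)).
Setting ζ = 0.2943: √(7.6K_p) = 5.8/(2·0.2943) = 9.852, so K_p = 97.07/7.6 = 12.8.

K_p = 12.8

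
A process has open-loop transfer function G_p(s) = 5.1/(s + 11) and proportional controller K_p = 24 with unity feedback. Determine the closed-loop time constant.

Closed-loop transfer function: T(s) = K_p·G_p(s)/(1 + K_p·G_p(s)) = 122.4/(s + 11 + 122.4) = 122.4/(s + 133.4).
Time constant τ = 1/133.4 = 0.0075 s.

τ = 0.0075 s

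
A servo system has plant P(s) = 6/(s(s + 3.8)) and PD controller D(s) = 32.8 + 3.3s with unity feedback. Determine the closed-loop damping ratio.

Forward path: (32.8 + 3.3s)·6/(s(s+3.8)). The closed-loop characteristic equation is s² + (3.8 + 6·3.3)s + 6·32.8 = 0.
That is s² + 23.6s + 196.8 = 0, so ω_n = 14.03 rad/s and ζ = 23.6/(2·14.03) = 0.8411.

ζ = 0.841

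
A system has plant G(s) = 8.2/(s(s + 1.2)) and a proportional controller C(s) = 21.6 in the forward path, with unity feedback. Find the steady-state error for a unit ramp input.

0.00678

The loop has one pole at the origin (type 1). Velocity error constant K_v = lim_{s→0} s·C(s)G(s) = 21.6·8.2/1.2 = 147.6.
Steady-state error to a unit ramp: e_ss = 1/K_v = 0.00678.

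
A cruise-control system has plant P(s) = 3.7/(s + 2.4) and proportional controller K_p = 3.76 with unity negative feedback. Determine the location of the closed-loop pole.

s = -16.31

Closed-loop transfer function: T(s) = K_p·P(s)/(1 + K_p·P(s)) = 13.91/(s + 2.4 + 13.91) = 13.91/(s + 16.31).
The closed-loop pole is at s = −16.31.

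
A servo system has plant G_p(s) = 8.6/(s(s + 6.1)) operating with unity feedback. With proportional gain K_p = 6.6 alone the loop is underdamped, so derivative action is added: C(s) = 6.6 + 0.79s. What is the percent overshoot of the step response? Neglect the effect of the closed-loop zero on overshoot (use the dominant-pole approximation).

0.554%

Forward path: (6.6 + 0.79s)·8.6/(s(s+6.1)). The closed-loop characteristic equation is s² + (6.1 + 8.6·0.79)s + 8.6·6.6 = 0.
That is s² + 12.89s + 56.76 = 0, so ω_n = 7.534 rad/s and ζ = 12.89/(2·7.534) = 0.8557.
%OS = 100·exp(−πζ/√(1−ζ²)) = 0.554%.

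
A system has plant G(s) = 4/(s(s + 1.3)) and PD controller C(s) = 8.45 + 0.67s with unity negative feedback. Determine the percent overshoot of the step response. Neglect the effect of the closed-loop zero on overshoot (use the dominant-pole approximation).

31.8%

Forward path: (8.45 + 0.67s)·4/(s(s+1.3)). The closed-loop characteristic equation is s² + (1.3 + 4·0.67)s + 4·8.45 = 0.
That is s² + 3.98s + 33.8 = 0, so ω_n = 5.814 rad/s and ζ = 3.98/(2·5.814) = 0.3423.
%OS = 100·exp(−πζ/√(1−ζ²)) = 31.8%.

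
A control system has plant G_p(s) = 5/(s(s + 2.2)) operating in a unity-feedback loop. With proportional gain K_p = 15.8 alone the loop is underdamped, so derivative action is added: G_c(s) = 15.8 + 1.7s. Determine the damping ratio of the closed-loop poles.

Forward path: (15.8 + 1.7s)·5/(s(s+2.2)). The closed-loop characteristic equation is s² + (2.2 + 5·1.7)s + 5·15.8 = 0.
That is s² + 10.7s + 79 = 0, so ω_n = 8.888 rad/s and ζ = 10.7/(2·8.888) = 0.6019.

ζ = 0.602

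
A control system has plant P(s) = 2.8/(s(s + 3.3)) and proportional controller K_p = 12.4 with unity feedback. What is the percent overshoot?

The closed-loop denominator s² + 3.3s + 34.72 gives ω_n = √34.72 = 5.892 and ζ = 3.3/(2ω_n) = 0.28.
%OS = 100·exp(−πζ/√(1−ζ²)) = 100·exp(−π·0.28/√0.9216) = 40%.

40%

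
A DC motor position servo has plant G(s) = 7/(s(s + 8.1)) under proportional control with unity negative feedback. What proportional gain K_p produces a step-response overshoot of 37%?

From %OS = 100·exp(−πζ/√(1−ζ²)) = 37%, ζ = −ln(0.37)/√(π²+ln²(0.37)) = 0.3017.
Characteristic equation s² + 8.1s + 7K_p = 0 gives ζ = 8.1/(2√(7K_p)).
Setting ζ = 0.3017: √(7K_p) = 8.1/(2·0.3017) = 13.42, so K_p = 180.2/7 = 25.7.

K_p = 25.7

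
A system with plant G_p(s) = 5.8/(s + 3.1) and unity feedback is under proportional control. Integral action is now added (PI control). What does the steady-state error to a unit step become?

Adding integral action puts a pole at s = 0 in the forward path, raising the system type to 1; a type-1 loop has zero steady-state error to a step.

0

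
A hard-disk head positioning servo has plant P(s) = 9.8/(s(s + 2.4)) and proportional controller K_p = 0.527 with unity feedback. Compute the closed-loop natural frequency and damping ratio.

ω_n = 2.27 rad/s, ζ = 0.528

With unity feedback the closed-loop characteristic equation is s² + 2.4s + 0.527·9.8 = s² + 2.4s + 5.165 = 0.
So ω_n² = 5.165 ⇒ ω_n = 2.273 rad/s, and ζ = 2.4/(2ω_n) = 0.528.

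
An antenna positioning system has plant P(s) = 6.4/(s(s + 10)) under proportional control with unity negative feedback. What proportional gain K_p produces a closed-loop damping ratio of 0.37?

Closed-loop characteristic equation: s² + 10s + K_p·6.4 = 0.
So ω_n = √(6.4K_p) and 2ζω_n = 10, giving ζ = 10/(2√(6.4K_p)).
Setting ζ = 0.37: √(6.4K_p) = 10/(2·0.37) = 13.51, so K_p = 182.6/6.4 = 28.5.

K_p = 28.5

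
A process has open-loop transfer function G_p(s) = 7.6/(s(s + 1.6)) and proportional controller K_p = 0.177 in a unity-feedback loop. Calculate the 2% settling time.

Closed-loop characteristic equation: s² + 1.6s + 1.345 = 0, so ω_n = 1.16 rad/s and ζ = 1.6/(2·1.16) = 0.6898.
2% settling time T_s ≈ 4/(ζω_n) = 4/0.8 = 5 s.

T_s ≈ 5 s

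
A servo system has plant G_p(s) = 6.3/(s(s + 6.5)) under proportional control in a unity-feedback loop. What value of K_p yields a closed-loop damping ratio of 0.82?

K_p = 2.49

Closed-loop characteristic equation: s² + 6.5s + K_p·6.3 = 0.
So ω_n = √(6.3K_p) and 2ζω_n = 6.5, giving ζ = 6.5/(2√(6.3K_p)).
Setting ζ = 0.82: √(6.3K_p) = 6.5/(2·0.82) = 3.963, so K_p = 15.71/6.3 = 2.49.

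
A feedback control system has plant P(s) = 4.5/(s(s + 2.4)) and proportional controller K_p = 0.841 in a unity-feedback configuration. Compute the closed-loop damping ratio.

The closed-loop denominator is s(s+2.4) + 0.841·4.5 = s² + 2.4s + 3.784.
So ω_n² = 3.784 ⇒ ω_n = 1.945 rad/s, and ζ = 2.4/(2ω_n) = 0.617.

ζ = 0.617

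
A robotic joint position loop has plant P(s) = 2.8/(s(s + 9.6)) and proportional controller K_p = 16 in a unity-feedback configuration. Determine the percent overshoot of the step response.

3.95%

The closed-loop denominator s² + 9.6s + 44.8 gives ω_n = √44.8 = 6.693 and ζ = 9.6/(2ω_n) = 0.7171.
%OS = 100·exp(−πζ/√(1−ζ²)) = 100·exp(−π·0.7171/√0.4857) = 3.95%.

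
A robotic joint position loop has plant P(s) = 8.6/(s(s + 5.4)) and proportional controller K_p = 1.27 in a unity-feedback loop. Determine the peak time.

T_p = 1.65 s

Closed-loop characteristic equation: s² + 5.4s + 10.92 = 0, so ω_n = 3.305 rad/s and ζ = 5.4/(2·3.305) = 0.817.
Damped frequency ω_d = ω_n√(1−ζ²) = 1.906 rad/s, so peak time T_p = π/ω_d = 1.65 s.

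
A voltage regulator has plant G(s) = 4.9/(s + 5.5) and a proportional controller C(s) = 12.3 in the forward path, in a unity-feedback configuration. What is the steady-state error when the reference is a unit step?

0.0836

The loop is type 0. Static position error constant K_pos = C(0)·G(0) = 12.3·0.8909 = 10.96.
Steady-state error to a unit step: e_ss = 1/(1+K_pos) = 1/11.96 = 0.0836.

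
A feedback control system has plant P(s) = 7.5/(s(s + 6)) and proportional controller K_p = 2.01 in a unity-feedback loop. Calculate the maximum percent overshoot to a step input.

2.18%

The closed-loop denominator s² + 6s + 15.07 gives ω_n = √15.07 = 3.883 and ζ = 6/(2ω_n) = 0.7727.
%OS = 100·exp(−πζ/√(1−ζ²)) = 100·exp(−π·0.7727/√0.403) = 2.18%.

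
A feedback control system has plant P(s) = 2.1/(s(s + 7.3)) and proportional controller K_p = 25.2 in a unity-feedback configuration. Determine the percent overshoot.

From 1 + K_pP(s) = 0: s² + 7.3s + 52.92 = 0 ⇒ ω_n = 7.275, ζ = 0.5017.
%OS = 100·exp(−πζ/√(1−ζ²)) = 100·exp(−π·0.5017/√0.7483) = 16.2%.

16.2%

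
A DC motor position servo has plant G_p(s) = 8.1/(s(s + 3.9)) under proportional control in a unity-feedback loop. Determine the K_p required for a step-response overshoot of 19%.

From %OS = 100·exp(−πζ/√(1−ζ²)) = 19%, ζ = −ln(0.19)/√(π²+ln²(0.19)) = 0.4673.
Characteristic equation s² + 3.9s + 8.1K_p = 0 gives ζ = 3.9/(2√(8.1K_p)).
Setting ζ = 0.4673: √(8.1K_p) = 3.9/(2·0.4673) = 4.172, so K_p = 17.41/8.1 = 2.15.

K_p = 2.15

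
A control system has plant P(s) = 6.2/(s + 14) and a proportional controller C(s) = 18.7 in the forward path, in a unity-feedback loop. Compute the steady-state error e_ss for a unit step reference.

0.108

The loop is type 0. Static position error constant K_pos = C(0)·P(0) = 18.7·0.4429 = 8.281.
Steady-state error to a unit step: e_ss = 1/(1+K_pos) = 1/9.281 = 0.108.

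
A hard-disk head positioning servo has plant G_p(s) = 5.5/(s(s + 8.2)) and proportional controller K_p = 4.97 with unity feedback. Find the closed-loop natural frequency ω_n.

With unity feedback the closed-loop characteristic equation is s² + 8.2s + 4.97·5.5 = s² + 8.2s + 27.33 = 0.
So ω_n² = 27.33 ⇒ ω_n = 5.228 rad/s, and ζ = 8.2/(2ω_n) = 0.784.

ω_n = 5.23 rad/s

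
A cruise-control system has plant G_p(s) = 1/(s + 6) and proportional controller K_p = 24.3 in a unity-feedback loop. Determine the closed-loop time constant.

τ = 0.033 s

Closed-loop transfer function: T(s) = K_p·G_p(s)/(1 + K_p·G_p(s)) = 24.3/(s + 6 + 24.3) = 24.3/(s + 30.3).
Time constant τ = 1/30.3 = 0.033 s.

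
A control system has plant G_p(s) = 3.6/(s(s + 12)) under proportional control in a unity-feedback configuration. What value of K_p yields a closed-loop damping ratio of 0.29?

Closed-loop characteristic equation: s² + 12s + K_p·3.6 = 0.
So ω_n = √(3.6K_p) and 2ζω_n = 12, giving ζ = 12/(2√(3.6K_p)).
Setting ζ = 0.29: √(3.6K_p) = 12/(2·0.29) = 20.69, so K_p = 428.1/3.6 = 119.

K_p = 119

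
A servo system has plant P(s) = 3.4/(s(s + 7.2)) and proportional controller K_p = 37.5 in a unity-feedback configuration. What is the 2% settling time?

T_s ≈ 1.11 s

From 1 + K_pP(s) = 0: s² + 7.2s + 127.5 = 0 ⇒ ω_n = 11.29, ζ = 0.3188.
2% settling time T_s ≈ 4/(ζω_n) = 4/3.6 = 1.11 s.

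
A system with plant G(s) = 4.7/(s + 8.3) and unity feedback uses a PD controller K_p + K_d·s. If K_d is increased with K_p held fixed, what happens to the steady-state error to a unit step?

K_d affects only the transient (the s-coefficient); the DC loop gain, and hence e_ss, depends only on K_p.

unchanged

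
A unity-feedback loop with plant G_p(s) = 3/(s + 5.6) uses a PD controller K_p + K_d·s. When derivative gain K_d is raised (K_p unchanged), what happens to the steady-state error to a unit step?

At s = 0 the derivative term contributes nothing: C(0) = K_p regardless of K_d, so K_pos = K_p·G_p(0) and e_ss are unchanged.

unchanged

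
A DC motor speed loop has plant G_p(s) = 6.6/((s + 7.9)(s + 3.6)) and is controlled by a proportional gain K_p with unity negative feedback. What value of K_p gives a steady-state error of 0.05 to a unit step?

The loop is type 0, so e_ss(step) = 1/(1 + K_pos) with K_pos = K_p·G_p(0).
G_p(0) = 0.2321. Require 1/(1 + K_p·0.2321) = 0.05, so 1 + 0.2321·K_p = 20.
K_p = (20 − 1)/0.2321 = 81.9.

K_p = 81.9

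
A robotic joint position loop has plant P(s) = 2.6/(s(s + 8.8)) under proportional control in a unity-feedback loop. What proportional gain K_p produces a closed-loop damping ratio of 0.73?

Closed-loop characteristic equation: s² + 8.8s + K_p·2.6 = 0.
So ω_n = √(2.6K_p) and 2ζω_n = 8.8, giving ζ = 8.8/(2√(2.6K_p)).
Setting ζ = 0.73: √(2.6K_p) = 8.8/(2·0.73) = 6.027, so K_p = 36.33/2.6 = 14.

K_p = 14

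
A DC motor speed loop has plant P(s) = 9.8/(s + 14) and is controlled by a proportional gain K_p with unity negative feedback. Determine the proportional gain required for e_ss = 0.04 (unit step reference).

For a type-0 loop with proportional control, e_ss = 1/(1 + K_p·P(0)).
P(0) = 0.7. Require 1/(1 + K_p·0.7) = 0.04, so 1 + 0.7·K_p = 25.
K_p = (25 − 1)/0.7 = 34.3.

K_p = 34.3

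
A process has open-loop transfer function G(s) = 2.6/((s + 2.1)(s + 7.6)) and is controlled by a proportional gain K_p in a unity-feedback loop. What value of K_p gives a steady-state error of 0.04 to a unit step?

The loop is type 0, so e_ss(step) = 1/(1 + K_pos) with K_pos = K_p·G(0).
G(0) = 0.1629. Require 1/(1 + K_p·0.1629) = 0.04, so 1 + 0.1629·K_p = 25.
K_p = (25 − 1)/0.1629 = 147.

K_p = 147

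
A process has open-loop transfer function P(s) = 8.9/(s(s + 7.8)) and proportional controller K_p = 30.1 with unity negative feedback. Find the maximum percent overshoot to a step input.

From 1 + K_pP(s) = 0: s² + 7.8s + 267.9 = 0 ⇒ ω_n = 16.37, ζ = 0.2383.
%OS = 100·exp(−πζ/√(1−ζ²)) = 100·exp(−π·0.2383/√0.9432) = 46.3%.

46.3%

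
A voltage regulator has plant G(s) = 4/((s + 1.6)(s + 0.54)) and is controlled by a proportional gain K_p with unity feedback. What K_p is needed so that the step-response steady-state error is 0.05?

Steady-state error for a unit step on this type-0 loop is 1/(1 + K_p·G(0)).
G(0) = 4.63. Require 1/(1 + K_p·4.63) = 0.05, so 1 + 4.63·K_p = 20.
K_p = (20 − 1)/4.63 = 4.1.

K_p = 4.1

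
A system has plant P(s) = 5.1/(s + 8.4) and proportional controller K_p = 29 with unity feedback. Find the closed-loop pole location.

Closed-loop transfer function: T(s) = K_p·P(s)/(1 + K_p·P(s)) = 147.9/(s + 8.4 + 147.9) = 147.9/(s + 156.3).
The closed-loop pole is at s = −156.3.

s = -156.3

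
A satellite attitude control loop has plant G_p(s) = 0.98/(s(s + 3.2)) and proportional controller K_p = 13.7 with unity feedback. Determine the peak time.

T_p = 0.953 s

The closed-loop denominator s² + 3.2s + 13.43 gives ω_n = √13.43 = 3.664 and ζ = 3.2/(2ω_n) = 0.4367.
Damped frequency ω_d = ω_n√(1−ζ²) = 3.296 rad/s, so peak time T_p = π/ω_d = 0.953 s.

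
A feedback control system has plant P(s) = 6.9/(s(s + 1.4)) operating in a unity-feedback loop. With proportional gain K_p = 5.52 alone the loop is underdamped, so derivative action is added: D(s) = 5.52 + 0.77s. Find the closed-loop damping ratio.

Forward path: (5.52 + 0.77s)·6.9/(s(s+1.4)). The closed-loop characteristic equation is s² + (1.4 + 6.9·0.77)s + 6.9·5.52 = 0.
That is s² + 6.713s + 38.09 = 0, so ω_n = 6.172 rad/s and ζ = 6.713/(2·6.172) = 0.5439.

ζ = 0.544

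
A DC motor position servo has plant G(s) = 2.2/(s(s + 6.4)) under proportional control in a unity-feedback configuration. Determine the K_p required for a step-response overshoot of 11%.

K_p = 14.1

From %OS = 100·exp(−πζ/√(1−ζ²)) = 11%, ζ = −ln(0.11)/√(π²+ln²(0.11)) = 0.5749.
Characteristic equation s² + 6.4s + 2.2K_p = 0 gives ζ = 6.4/(2√(2.2K_p)).
Setting ζ = 0.5749: √(2.2K_p) = 6.4/(2·0.5749) = 5.566, so K_p = 30.98/2.2 = 14.1.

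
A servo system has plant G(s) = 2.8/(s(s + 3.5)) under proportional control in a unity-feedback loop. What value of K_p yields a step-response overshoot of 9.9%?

K_p = 3.11

From %OS = 100·exp(−πζ/√(1−ζ²)) = 9.9%, ζ = −ln(0.099)/√(π²+ln²(0.099)) = 0.5928.
Characteristic equation s² + 3.5s + 2.8K_p = 0 gives ζ = 3.5/(2√(2.8K_p)).
Setting ζ = 0.5928: √(2.8K_p) = 3.5/(2·0.5928) = 2.952, so K_p = 8.714/2.8 = 3.11.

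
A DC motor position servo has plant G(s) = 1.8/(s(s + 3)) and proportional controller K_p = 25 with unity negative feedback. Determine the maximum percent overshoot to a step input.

From 1 + K_pG(s) = 0: s² + 3s + 45 = 0 ⇒ ω_n = 6.708, ζ = 0.2236.
%OS = 100·exp(−πζ/√(1−ζ²)) = 100·exp(−π·0.2236/√0.95) = 48.6%.

48.6%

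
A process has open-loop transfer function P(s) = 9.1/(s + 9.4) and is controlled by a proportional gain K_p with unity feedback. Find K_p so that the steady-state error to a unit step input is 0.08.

The loop is type 0, so e_ss(step) = 1/(1 + K_pos) with K_pos = K_p·P(0).
P(0) = 0.9681. Require 1/(1 + K_p·0.9681) = 0.08, so 1 + 0.9681·K_p = 12.5.
K_p = (12.5 − 1)/0.9681 = 11.9.

K_p = 11.9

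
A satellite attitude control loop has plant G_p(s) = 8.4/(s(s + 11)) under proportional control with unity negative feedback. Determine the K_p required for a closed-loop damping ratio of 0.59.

Closed-loop characteristic equation: s² + 11s + K_p·8.4 = 0.
So ω_n = √(8.4K_p) and 2ζω_n = 11, giving ζ = 11/(2√(8.4K_p)).
Setting ζ = 0.59: √(8.4K_p) = 11/(2·0.59) = 9.322, so K_p = 86.9/8.4 = 10.3.

K_p = 10.3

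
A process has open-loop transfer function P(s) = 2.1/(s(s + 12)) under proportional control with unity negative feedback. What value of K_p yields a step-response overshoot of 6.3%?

K_p = 39.3

From %OS = 100·exp(−πζ/√(1−ζ²)) = 6.3%, ζ = −ln(0.063)/√(π²+ln²(0.063)) = 0.6606.
Characteristic equation s² + 12s + 2.1K_p = 0 gives ζ = 12/(2√(2.1K_p)).
Setting ζ = 0.6606: √(2.1K_p) = 12/(2·0.6606) = 9.082, so K_p = 82.49/2.1 = 39.3.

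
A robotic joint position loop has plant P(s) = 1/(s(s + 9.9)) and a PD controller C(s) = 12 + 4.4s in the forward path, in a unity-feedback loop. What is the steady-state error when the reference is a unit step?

The open loop C(s)P(s) has a pole at the origin (type 1), so the static position error constant is infinite and e_ss = 1/(1+∞) = 0.

0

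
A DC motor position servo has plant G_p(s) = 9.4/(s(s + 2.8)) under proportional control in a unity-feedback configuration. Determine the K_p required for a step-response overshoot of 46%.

From %OS = 100·exp(−πζ/√(1−ζ²)) = 46%, ζ = −ln(0.46)/√(π²+ln²(0.46)) = 0.24.
Characteristic equation s² + 2.8s + 9.4K_p = 0 gives ζ = 2.8/(2√(9.4K_p)).
Setting ζ = 0.24: √(9.4K_p) = 2.8/(2·0.24) = 5.834, so K_p = 34.04/9.4 = 3.62.

K_p = 3.62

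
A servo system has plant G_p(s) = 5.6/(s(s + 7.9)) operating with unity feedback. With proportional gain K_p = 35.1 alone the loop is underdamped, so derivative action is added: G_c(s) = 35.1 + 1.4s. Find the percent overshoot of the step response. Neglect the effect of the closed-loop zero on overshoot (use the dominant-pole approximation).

Forward path: (35.1 + 1.4s)·5.6/(s(s+7.9)). The closed-loop characteristic equation is s² + (7.9 + 5.6·1.4)s + 5.6·35.1 = 0.
That is s² + 15.74s + 196.6 = 0, so ω_n = 14.02 rad/s and ζ = 15.74/(2·14.02) = 0.5613.
%OS = 100·exp(−πζ/√(1−ζ²)) = 11.9%.

11.9%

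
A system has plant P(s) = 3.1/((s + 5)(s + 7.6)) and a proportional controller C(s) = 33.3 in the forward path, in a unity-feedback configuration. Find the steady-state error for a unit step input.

0.269

The loop is type 0. Static position error constant K_pos = C(0)·P(0) = 33.3·0.08158 = 2.717.
Steady-state error to a unit step: e_ss = 1/(1+K_pos) = 1/3.717 = 0.269.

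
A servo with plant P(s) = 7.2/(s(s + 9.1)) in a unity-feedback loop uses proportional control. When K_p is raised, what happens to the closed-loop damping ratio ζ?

ζ = 9.1/(2√(7.2K_p)); increasing K_p raises the denominator, so ζ falls.

decrease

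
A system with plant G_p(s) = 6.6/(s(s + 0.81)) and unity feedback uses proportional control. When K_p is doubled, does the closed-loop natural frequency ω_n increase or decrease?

increase

ω_n = √(6.6·K_p), which grows with K_p.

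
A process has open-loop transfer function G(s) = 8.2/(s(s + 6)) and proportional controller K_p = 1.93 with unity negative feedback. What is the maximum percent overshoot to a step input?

The closed-loop denominator s² + 6s + 15.83 gives ω_n = √15.83 = 3.978 and ζ = 6/(2ω_n) = 0.7541.
%OS = 100·exp(−πζ/√(1−ζ²)) = 100·exp(−π·0.7541/√0.4313) = 2.71%.

2.71%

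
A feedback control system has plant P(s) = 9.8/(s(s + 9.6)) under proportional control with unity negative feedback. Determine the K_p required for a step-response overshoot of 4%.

From %OS = 100·exp(−πζ/√(1−ζ²)) = 4%, ζ = −ln(0.04)/√(π²+ln²(0.04)) = 0.7156.
Characteristic equation s² + 9.6s + 9.8K_p = 0 gives ζ = 9.6/(2√(9.8K_p)).
Setting ζ = 0.7156: √(9.8K_p) = 9.6/(2·0.7156) = 6.707, so K_p = 44.99/9.8 = 4.59.

K_p = 4.59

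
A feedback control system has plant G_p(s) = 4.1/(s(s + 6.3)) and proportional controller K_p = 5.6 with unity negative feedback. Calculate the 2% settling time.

The closed-loop denominator s² + 6.3s + 22.96 gives ω_n = √22.96 = 4.792 and ζ = 6.3/(2ω_n) = 0.6574.
2% settling time T_s ≈ 4/(ζω_n) = 4/3.15 = 1.27 s.

T_s ≈ 1.27 s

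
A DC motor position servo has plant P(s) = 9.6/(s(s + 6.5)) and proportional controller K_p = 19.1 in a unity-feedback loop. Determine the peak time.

The closed-loop denominator s² + 6.5s + 183.4 gives ω_n = √183.4 = 13.54 and ζ = 6.5/(2ω_n) = 0.24.
Damped frequency ω_d = ω_n√(1−ζ²) = 13.15 rad/s, so peak time T_p = π/ω_d = 0.239 s.

T_p = 0.239 s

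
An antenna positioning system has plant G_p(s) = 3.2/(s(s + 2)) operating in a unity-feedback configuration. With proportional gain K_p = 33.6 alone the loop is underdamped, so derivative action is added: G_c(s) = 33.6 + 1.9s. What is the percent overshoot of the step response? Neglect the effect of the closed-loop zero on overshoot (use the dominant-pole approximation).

26.5%

Forward path: (33.6 + 1.9s)·3.2/(s(s+2)). The closed-loop characteristic equation is s² + (2 + 3.2·1.9)s + 3.2·33.6 = 0.
That is s² + 8.08s + 107.5 = 0, so ω_n = 10.37 rad/s and ζ = 8.08/(2·10.37) = 0.3896.
%OS = 100·exp(−πζ/√(1−ζ²)) = 26.5%.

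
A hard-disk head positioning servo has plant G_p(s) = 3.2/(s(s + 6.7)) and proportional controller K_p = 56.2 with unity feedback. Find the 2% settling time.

T_s ≈ 1.19 s

Closed-loop characteristic equation: s² + 6.7s + 179.8 = 0, so ω_n = 13.41 rad/s and ζ = 6.7/(2·13.41) = 0.2498.
2% settling time T_s ≈ 4/(ζω_n) = 4/3.35 = 1.19 s.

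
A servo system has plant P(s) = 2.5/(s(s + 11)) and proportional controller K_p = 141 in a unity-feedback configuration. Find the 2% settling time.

Closed-loop characteristic equation: s² + 11s + 352.5 = 0, so ω_n = 18.77 rad/s and ζ = 11/(2·18.77) = 0.2929.
2% settling time T_s ≈ 4/(ζω_n) = 4/5.5 = 0.727 s.

T_s ≈ 0.727 s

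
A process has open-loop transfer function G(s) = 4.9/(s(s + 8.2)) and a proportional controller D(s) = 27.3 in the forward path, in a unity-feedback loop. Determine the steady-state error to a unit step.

0

The open loop D(s)G(s) has a pole at the origin (type 1), so the static position error constant is infinite and e_ss = 1/(1+∞) = 0.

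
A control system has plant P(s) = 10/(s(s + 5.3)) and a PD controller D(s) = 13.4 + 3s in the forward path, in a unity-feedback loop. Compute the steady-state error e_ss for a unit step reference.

0

The open loop D(s)P(s) has a pole at the origin (type 1), so the static position error constant is infinite and e_ss = 1/(1+∞) = 0.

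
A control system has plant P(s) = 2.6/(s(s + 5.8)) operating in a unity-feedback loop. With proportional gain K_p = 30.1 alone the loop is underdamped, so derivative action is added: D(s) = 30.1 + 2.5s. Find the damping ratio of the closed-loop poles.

ζ = 0.695

Forward path: (30.1 + 2.5s)·2.6/(s(s+5.8)). The closed-loop characteristic equation is s² + (5.8 + 2.6·2.5)s + 2.6·30.1 = 0.
That is s² + 12.3s + 78.26 = 0, so ω_n = 8.846 rad/s and ζ = 12.3/(2·8.846) = 0.6952.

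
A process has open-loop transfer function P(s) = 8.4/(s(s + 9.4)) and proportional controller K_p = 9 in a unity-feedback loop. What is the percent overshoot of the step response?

13.3%

Closed-loop characteristic equation: s² + 9.4s + 75.6 = 0, so ω_n = 8.695 rad/s and ζ = 9.4/(2·8.695) = 0.5406.
%OS = 100·exp(−πζ/√(1−ζ²)) = 100·exp(−π·0.5406/√0.7078) = 13.3%.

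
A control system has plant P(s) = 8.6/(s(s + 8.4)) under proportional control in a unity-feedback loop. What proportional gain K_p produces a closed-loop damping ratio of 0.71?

Closed-loop characteristic equation: s² + 8.4s + K_p·8.6 = 0.
So ω_n = √(8.6K_p) and 2ζω_n = 8.4, giving ζ = 8.4/(2√(8.6K_p)).
Setting ζ = 0.71: √(8.6K_p) = 8.4/(2·0.71) = 5.915, so K_p = 34.99/8.6 = 4.07.

K_p = 4.07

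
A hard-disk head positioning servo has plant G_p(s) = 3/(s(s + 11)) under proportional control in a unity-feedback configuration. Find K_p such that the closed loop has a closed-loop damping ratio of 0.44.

K_p = 52.1

Closed-loop characteristic equation: s² + 11s + K_p·3 = 0.
So ω_n = √(3K_p) and 2ζω_n = 11, giving ζ = 11/(2√(3K_p)).
Setting ζ = 0.44: √(3K_p) = 11/(2·0.44) = 12.5, so K_p = 156.2/3 = 52.1.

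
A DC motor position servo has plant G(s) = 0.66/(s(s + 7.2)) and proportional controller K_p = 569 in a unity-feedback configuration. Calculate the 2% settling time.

T_s ≈ 1.11 s

From 1 + K_pG(s) = 0: s² + 7.2s + 375.5 = 0 ⇒ ω_n = 19.38, ζ = 0.1858.
2% settling time T_s ≈ 4/(ζω_n) = 4/3.6 = 1.11 s.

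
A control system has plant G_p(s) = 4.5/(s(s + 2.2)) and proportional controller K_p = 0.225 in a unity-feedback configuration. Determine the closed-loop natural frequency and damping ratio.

ω_n = 1.01 rad/s, ζ = 1.09

With unity feedback the closed-loop characteristic equation is s² + 2.2s + 0.225·4.5 = s² + 2.2s + 1.012 = 0.
Matching s² + 2ζω_n s + ω_n²: ω_n = √1.012 = 1.006 rad/s and 2ζω_n = 2.2, so ζ = 2.2/(2·1.006) = 1.09.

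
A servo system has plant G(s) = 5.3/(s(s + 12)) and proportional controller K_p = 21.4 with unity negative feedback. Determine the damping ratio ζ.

With unity feedback the closed-loop characteristic equation is s² + 12s + 21.4·5.3 = s² + 12s + 113.4 = 0.
Matching s² + 2ζω_n s + ω_n²: ω_n = √113.4 = 10.65 rad/s and 2ζω_n = 12, so ζ = 12/(2·10.65) = 0.563.

ζ = 0.563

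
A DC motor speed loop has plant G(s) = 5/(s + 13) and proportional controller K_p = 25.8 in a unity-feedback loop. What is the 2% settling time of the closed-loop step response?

T_s ≈ 0.0282 s

Closed-loop transfer function: T(s) = K_p·G(s)/(1 + K_p·G(s)) = 129/(s + 13 + 129) = 129/(s + 142).
Time constant τ = 1/142 = 0.007042 s, so the 2% settling time is about 4τ = 0.0282 s.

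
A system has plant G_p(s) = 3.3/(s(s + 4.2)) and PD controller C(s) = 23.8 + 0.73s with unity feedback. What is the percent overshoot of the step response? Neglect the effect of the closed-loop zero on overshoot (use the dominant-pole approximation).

28.3%

Forward path: (23.8 + 0.73s)·3.3/(s(s+4.2)). The closed-loop characteristic equation is s² + (4.2 + 3.3·0.73)s + 3.3·23.8 = 0.
That is s² + 6.609s + 78.54 = 0, so ω_n = 8.862 rad/s and ζ = 6.609/(2·8.862) = 0.3729.
%OS = 100·exp(−πζ/√(1−ζ²)) = 28.3%.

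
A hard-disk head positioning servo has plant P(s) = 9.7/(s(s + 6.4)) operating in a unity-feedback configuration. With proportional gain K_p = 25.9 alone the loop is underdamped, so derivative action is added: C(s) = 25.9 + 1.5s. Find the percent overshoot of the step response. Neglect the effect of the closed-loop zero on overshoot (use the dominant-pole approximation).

6.29%

Forward path: (25.9 + 1.5s)·9.7/(s(s+6.4)). The closed-loop characteristic equation is s² + (6.4 + 9.7·1.5)s + 9.7·25.9 = 0.
That is s² + 20.95s + 251.2 = 0, so ω_n = 15.85 rad/s and ζ = 20.95/(2·15.85) = 0.6609.
%OS = 100·exp(−πζ/√(1−ζ²)) = 6.29%.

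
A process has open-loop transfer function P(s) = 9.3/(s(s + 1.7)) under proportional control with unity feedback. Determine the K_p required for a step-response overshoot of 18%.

From %OS = 100·exp(−πζ/√(1−ζ²)) = 18%, ζ = −ln(0.18)/√(π²+ln²(0.18)) = 0.4791.
Characteristic equation s² + 1.7s + 9.3K_p = 0 gives ζ = 1.7/(2√(9.3K_p)).
Setting ζ = 0.4791: √(9.3K_p) = 1.7/(2·0.4791) = 1.774, so K_p = 3.147/9.3 = 0.338.

K_p = 0.338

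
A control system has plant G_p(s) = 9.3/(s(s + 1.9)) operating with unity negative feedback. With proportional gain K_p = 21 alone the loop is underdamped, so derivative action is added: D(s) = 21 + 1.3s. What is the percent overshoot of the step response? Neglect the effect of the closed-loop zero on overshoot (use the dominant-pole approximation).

Forward path: (21 + 1.3s)·9.3/(s(s+1.9)). The closed-loop characteristic equation is s² + (1.9 + 9.3·1.3)s + 9.3·21 = 0.
That is s² + 13.99s + 195.3 = 0, so ω_n = 13.97 rad/s and ζ = 13.99/(2·13.97) = 0.5005.
%OS = 100·exp(−πζ/√(1−ζ²)) = 16.3%.

16.3%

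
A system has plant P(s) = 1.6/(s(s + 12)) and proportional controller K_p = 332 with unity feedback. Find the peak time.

The closed-loop denominator s² + 12s + 531.2 gives ω_n = √531.2 = 23.05 and ζ = 12/(2ω_n) = 0.2603.
Damped frequency ω_d = ω_n√(1−ζ²) = 22.25 rad/s, so peak time T_p = π/ω_d = 0.141 s.

T_p = 0.141 s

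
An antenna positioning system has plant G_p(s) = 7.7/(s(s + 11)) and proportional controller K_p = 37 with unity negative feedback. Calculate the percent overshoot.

33.9%

The closed-loop denominator s² + 11s + 284.9 gives ω_n = √284.9 = 16.88 and ζ = 11/(2ω_n) = 0.3258.
%OS = 100·exp(−πζ/√(1−ζ²)) = 100·exp(−π·0.3258/√0.8938) = 33.9%.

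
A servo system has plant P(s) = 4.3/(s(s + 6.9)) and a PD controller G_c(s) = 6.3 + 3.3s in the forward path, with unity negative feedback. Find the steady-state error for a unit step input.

0

The open loop G_c(s)P(s) has a pole at the origin (type 1), so the static position error constant is infinite and e_ss = 1/(1+∞) = 0.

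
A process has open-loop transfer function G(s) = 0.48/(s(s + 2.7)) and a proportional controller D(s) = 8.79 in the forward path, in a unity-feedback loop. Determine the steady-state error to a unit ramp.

0.64

The loop has one pole at the origin (type 1). Velocity error constant K_v = lim_{s→0} s·D(s)G(s) = 8.79·0.48/2.7 = 1.563.
Steady-state error to a unit ramp: e_ss = 1/K_v = 0.64.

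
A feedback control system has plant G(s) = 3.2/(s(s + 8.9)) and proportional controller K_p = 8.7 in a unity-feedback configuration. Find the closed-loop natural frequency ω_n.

1 + K_p·G(s) = 0 gives s² + 8.9s + 27.84 = 0.
So ω_n² = 27.84 ⇒ ω_n = 5.276 rad/s, and ζ = 8.9/(2ω_n) = 0.843.

ω_n = 5.28 rad/s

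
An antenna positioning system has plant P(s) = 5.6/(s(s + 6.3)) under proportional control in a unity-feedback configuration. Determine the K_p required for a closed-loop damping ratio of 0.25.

K_p = 28.4

Closed-loop characteristic equation: s² + 6.3s + K_p·5.6 = 0.
So ω_n = √(5.6K_p) and 2ζω_n = 6.3, giving ζ = 6.3/(2√(5.6K_p)).
Setting ζ = 0.25: √(5.6K_p) = 6.3/(2·0.25) = 12.6, so K_p = 158.8/5.6 = 28.4.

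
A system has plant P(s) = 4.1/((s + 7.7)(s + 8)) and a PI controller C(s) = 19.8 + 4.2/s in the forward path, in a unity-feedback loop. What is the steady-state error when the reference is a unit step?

The open loop C(s)P(s) has a pole at the origin (type 1), so the static position error constant is infinite and e_ss = 1/(1+∞) = 0.

0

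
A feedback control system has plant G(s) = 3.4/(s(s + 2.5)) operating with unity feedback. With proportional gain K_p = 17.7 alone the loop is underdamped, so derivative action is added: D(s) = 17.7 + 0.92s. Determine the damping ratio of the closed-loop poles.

Forward path: (17.7 + 0.92s)·3.4/(s(s+2.5)). The closed-loop characteristic equation is s² + (2.5 + 3.4·0.92)s + 3.4·17.7 = 0.
That is s² + 5.628s + 60.18 = 0, so ω_n = 7.758 rad/s and ζ = 5.628/(2·7.758) = 0.3627.

ζ = 0.363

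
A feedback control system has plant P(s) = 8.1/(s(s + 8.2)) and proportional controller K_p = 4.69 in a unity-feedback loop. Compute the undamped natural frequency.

1 + K_p·P(s) = 0 gives s² + 8.2s + 37.99 = 0.
Matching s² + 2ζω_n s + ω_n²: ω_n = √37.99 = 6.164 rad/s and 2ζω_n = 8.2, so ζ = 8.2/(2·6.164) = 0.665.

ω_n = 6.16 rad/s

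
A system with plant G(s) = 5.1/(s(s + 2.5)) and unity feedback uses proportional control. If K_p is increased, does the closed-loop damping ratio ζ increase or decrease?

ζ = 2.5/(2√(5.1K_p)); increasing K_p raises the denominator, so ζ falls.

decrease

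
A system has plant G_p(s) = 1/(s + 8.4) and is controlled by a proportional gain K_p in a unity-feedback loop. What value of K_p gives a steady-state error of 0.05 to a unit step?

K_p = 160

Steady-state error for a unit step on this type-0 loop is 1/(1 + K_p·G_p(0)).
G_p(0) = 0.119. Require 1/(1 + K_p·0.119) = 0.05, so 1 + 0.119·K_p = 20.
K_p = (20 − 1)/0.119 = 160.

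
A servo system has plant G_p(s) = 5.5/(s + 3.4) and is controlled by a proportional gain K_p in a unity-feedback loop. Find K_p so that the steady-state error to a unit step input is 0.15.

K_p = 3.5

The loop is type 0, so e_ss(step) = 1/(1 + K_pos) with K_pos = K_p·G_p(0).
G_p(0) = 1.618. Require 1/(1 + K_p·1.618) = 0.15, so 1 + 1.618·K_p = 6.667.
K_p = (6.667 − 1)/1.618 = 3.5.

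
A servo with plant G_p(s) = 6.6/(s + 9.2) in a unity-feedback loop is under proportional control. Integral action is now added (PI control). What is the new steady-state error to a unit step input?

0

The integrator makes K_pos = lim_{s→0} C(s)G(s) infinite, so e_ss = 1/(1+K_pos) = 0.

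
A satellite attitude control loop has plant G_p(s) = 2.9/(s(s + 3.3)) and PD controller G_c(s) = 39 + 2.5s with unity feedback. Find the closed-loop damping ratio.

Forward path: (39 + 2.5s)·2.9/(s(s+3.3)). The closed-loop characteristic equation is s² + (3.3 + 2.9·2.5)s + 2.9·39 = 0.
That is s² + 10.55s + 113.1 = 0, so ω_n = 10.63 rad/s and ζ = 10.55/(2·10.63) = 0.496.

ζ = 0.496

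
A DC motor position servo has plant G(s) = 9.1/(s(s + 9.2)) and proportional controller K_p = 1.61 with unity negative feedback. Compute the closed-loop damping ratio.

The closed-loop denominator is s(s+9.2) + 1.61·9.1 = s² + 9.2s + 14.65.
So ω_n² = 14.65 ⇒ ω_n = 3.828 rad/s, and ζ = 9.2/(2ω_n) = 1.2.

ζ = 1.2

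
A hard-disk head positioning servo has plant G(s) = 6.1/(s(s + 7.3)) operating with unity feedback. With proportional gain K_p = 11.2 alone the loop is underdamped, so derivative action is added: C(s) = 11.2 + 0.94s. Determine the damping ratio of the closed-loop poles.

ζ = 0.788

Forward path: (11.2 + 0.94s)·6.1/(s(s+7.3)). The closed-loop characteristic equation is s² + (7.3 + 6.1·0.94)s + 6.1·11.2 = 0.
That is s² + 13.03s + 68.32 = 0, so ω_n = 8.266 rad/s and ζ = 13.03/(2·8.266) = 0.7884.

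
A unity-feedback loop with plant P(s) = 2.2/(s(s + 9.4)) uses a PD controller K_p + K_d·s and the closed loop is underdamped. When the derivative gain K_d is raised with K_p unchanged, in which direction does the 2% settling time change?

Characteristic equation s² + (9.4 + 2.2K_d)s + 2.2K_p = 0: raising K_d increases ζω_n = (9.4+2.2K_d)/2 while the loop stays underdamped, so T_s ≈ 4/(ζω_n) decreases.

decrease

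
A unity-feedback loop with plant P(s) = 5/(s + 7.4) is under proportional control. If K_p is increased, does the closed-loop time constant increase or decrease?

decrease

The closed-loop bandwidth 7.4+K_p·5 grows with K_p, so τ shrinks.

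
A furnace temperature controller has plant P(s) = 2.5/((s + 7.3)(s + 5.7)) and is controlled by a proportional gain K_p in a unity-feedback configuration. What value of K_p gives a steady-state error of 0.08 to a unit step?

Steady-state error for a unit step on this type-0 loop is 1/(1 + K_p·P(0)).
P(0) = 0.06008. Require 1/(1 + K_p·0.06008) = 0.08, so 1 + 0.06008·K_p = 12.5.
K_p = (12.5 − 1)/0.06008 = 191.

K_p = 191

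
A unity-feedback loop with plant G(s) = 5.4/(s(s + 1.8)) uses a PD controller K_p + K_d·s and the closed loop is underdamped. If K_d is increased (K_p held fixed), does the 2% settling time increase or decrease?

Characteristic equation s² + (1.8 + 5.4K_d)s + 5.4K_p = 0: raising K_d increases ζω_n = (1.8+5.4K_d)/2 while the loop stays underdamped, so T_s ≈ 4/(ζω_n) decreases.

decrease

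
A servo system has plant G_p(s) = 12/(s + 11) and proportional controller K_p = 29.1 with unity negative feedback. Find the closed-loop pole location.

s = -360.2

Closed-loop transfer function: T(s) = K_p·G_p(s)/(1 + K_p·G_p(s)) = 349.2/(s + 11 + 349.2) = 349.2/(s + 360.2).
The closed-loop pole is at s = −360.2.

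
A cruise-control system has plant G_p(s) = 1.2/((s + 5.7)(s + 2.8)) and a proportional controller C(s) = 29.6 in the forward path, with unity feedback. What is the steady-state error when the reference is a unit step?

The loop is type 0. Static position error constant K_pos = C(0)·G_p(0) = 29.6·0.07519 = 2.226.
Steady-state error to a unit step: e_ss = 1/(1+K_pos) = 1/3.226 = 0.31.

0.31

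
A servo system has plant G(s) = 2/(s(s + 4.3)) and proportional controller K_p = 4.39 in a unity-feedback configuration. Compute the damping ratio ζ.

1 + K_p·G(s) = 0 gives s² + 4.3s + 8.78 = 0.
Matching s² + 2ζω_n s + ω_n²: ω_n = √8.78 = 2.963 rad/s and 2ζω_n = 4.3, so ζ = 4.3/(2·2.963) = 0.726.

ζ = 0.726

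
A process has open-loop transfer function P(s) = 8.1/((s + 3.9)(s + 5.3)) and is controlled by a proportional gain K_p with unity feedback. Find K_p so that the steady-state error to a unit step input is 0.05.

Steady-state error for a unit step on this type-0 loop is 1/(1 + K_p·P(0)).
P(0) = 0.3919. Require 1/(1 + K_p·0.3919) = 0.05, so 1 + 0.3919·K_p = 20.
K_p = (20 − 1)/0.3919 = 48.5.

K_p = 48.5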